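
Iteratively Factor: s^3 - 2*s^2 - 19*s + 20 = (s - 5)*(s^2 + 3*s - 4) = (s - 5)*(s + 4)*(s - 1)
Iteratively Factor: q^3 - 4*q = (q - 2)*(q^2 + 2*q) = q*(q - 2)*(q + 2)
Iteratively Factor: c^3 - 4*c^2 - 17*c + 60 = (c - 3)*(c^2 - c - 20) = (c - 3)*(c + 4)*(c - 5)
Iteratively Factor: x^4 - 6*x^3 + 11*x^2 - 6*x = (x - 1)*(x^3 - 5*x^2 + 6*x) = (x - 2)*(x - 1)*(x^2 - 3*x) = x*(x - 2)*(x - 1)*(x - 3)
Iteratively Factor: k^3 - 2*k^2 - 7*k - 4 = (k + 1)*(k^2 - 3*k - 4) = (k + 1)^2*(k - 4)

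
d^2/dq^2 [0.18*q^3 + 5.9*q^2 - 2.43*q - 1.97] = 1.08*q + 11.8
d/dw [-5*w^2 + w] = 1 - 10*w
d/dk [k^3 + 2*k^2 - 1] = k*(3*k + 4)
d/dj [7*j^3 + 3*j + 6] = 21*j^2 + 3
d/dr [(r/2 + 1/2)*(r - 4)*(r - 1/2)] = 3*r^2/2 - 7*r/2 - 5/4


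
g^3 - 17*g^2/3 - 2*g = g*(g - 6)*(g + 1/3)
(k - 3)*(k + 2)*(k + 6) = k^3 + 5*k^2 - 12*k - 36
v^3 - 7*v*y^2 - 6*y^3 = (v - 3*y)*(v + y)*(v + 2*y)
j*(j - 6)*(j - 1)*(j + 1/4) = j^4 - 27*j^3/4 + 17*j^2/4 + 3*j/2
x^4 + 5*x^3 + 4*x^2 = x^2*(x + 1)*(x + 4)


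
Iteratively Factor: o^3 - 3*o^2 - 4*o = (o - 4)*(o^2 + o) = (o - 4)*(o + 1)*(o)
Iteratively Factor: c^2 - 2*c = (c)*(c - 2)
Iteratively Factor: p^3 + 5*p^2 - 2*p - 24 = (p - 2)*(p^2 + 7*p + 12) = (p - 2)*(p + 4)*(p + 3)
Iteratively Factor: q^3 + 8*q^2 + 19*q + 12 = (q + 4)*(q^2 + 4*q + 3) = (q + 3)*(q + 4)*(q + 1)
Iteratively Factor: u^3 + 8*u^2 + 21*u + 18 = (u + 2)*(u^2 + 6*u + 9) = (u + 2)*(u + 3)*(u + 3)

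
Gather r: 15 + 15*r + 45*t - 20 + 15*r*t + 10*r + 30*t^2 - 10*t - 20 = r*(15*t + 25) + 30*t^2 + 35*t - 25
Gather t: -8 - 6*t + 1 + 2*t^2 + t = 2*t^2 - 5*t - 7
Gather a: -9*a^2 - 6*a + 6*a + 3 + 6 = 9 - 9*a^2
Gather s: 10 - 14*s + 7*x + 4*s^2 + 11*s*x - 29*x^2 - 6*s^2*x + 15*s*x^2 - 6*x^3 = s^2*(4 - 6*x) + s*(15*x^2 + 11*x - 14) - 6*x^3 - 29*x^2 + 7*x + 10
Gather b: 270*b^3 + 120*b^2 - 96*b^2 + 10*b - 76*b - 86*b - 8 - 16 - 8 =270*b^3 + 24*b^2 - 152*b - 32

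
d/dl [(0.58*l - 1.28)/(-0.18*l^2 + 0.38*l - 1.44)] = (0.1044*l^2 - 0.4608*l - 0.3488)/(0.0324*l^4 - 0.1368*l^3 + 0.6628*l^2 - 1.0944*l + 2.0736)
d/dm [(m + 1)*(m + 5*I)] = 2*m + 1 + 5*I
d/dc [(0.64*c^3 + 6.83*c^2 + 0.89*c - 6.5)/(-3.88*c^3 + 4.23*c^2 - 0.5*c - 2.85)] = (8.88178419700125e-16*c^5 + 29.2076*c^4 + 6.2664*c^3 - 88.3117*c^2 + 16.059*c - 5.7865)/(15.0544*c^6 - 32.8248*c^5 + 21.7729*c^4 + 17.886*c^3 - 23.861*c^2 + 2.85*c + 8.1225)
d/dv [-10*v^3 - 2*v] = -30*v^2 - 2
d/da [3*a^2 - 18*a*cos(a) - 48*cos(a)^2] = 18*a*sin(a) + 6*a + 48*sin(2*a) - 18*cos(a)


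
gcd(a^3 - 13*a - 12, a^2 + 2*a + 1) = a + 1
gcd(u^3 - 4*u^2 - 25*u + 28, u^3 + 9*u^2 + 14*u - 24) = u^2 + 3*u - 4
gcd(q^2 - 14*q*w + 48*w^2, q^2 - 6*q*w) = q - 6*w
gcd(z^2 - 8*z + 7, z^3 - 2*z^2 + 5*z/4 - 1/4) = z - 1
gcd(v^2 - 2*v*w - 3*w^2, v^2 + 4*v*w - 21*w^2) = v - 3*w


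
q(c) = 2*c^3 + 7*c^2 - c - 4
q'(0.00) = -1.00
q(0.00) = -4.00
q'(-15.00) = 1139.00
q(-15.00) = -5164.00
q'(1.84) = 45.07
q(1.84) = 30.32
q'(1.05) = 20.32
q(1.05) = 4.98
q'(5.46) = 254.31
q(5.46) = 524.76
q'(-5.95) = 128.12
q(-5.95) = -171.52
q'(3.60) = 127.16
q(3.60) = 176.43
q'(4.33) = 172.11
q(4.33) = 285.28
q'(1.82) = 44.35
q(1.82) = 29.42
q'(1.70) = 40.14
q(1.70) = 24.36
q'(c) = 6*c^2 + 14*c - 1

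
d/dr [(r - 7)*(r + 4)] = 2*r - 3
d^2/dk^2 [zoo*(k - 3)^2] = zoo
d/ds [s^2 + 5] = 2*s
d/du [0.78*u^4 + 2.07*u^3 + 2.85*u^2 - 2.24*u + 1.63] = 3.12*u^3 + 6.21*u^2 + 5.7*u - 2.24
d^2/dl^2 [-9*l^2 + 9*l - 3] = -18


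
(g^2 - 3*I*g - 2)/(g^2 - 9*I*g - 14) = (g - I)/(g - 7*I)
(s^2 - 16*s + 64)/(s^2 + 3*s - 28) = (s^2 - 16*s + 64)/(s^2 + 3*s - 28)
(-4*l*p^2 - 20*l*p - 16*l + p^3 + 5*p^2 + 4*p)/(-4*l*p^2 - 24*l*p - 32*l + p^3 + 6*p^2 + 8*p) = (p + 1)/(p + 2)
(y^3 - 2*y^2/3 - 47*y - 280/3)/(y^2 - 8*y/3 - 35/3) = (y^2 - 3*y - 40)/(y - 5)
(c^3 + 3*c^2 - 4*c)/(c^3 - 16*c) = (c - 1)/(c - 4)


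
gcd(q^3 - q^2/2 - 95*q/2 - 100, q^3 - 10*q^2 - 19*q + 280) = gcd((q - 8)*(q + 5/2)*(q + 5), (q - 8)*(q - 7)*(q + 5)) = q^2 - 3*q - 40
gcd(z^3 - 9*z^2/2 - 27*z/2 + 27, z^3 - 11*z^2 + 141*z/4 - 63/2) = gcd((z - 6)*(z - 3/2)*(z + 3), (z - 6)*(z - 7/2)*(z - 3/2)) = z^2 - 15*z/2 + 9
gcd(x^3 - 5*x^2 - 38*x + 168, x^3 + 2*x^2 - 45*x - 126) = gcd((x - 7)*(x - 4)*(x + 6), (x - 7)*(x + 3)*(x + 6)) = x^2 - x - 42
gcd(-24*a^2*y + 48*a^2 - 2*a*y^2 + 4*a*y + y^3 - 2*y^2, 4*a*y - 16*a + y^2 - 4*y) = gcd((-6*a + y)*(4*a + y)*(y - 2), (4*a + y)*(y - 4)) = 4*a + y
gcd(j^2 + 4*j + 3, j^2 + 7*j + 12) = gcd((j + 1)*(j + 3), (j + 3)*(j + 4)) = j + 3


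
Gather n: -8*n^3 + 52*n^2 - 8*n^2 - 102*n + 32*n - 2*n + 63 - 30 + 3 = -8*n^3 + 44*n^2 - 72*n + 36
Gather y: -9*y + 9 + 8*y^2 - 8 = 8*y^2 - 9*y + 1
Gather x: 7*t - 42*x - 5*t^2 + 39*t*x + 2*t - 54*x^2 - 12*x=-5*t^2 + 9*t - 54*x^2 + x*(39*t - 54)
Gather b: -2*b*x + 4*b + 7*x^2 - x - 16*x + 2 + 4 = b*(4 - 2*x) + 7*x^2 - 17*x + 6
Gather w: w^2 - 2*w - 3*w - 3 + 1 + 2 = w^2 - 5*w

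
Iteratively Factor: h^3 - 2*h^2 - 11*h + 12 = (h - 4)*(h^2 + 2*h - 3) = (h - 4)*(h - 1)*(h + 3)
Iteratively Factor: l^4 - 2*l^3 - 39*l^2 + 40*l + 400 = (l - 5)*(l^3 + 3*l^2 - 24*l - 80) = (l - 5)*(l + 4)*(l^2 - l - 20) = (l - 5)*(l + 4)^2*(l - 5)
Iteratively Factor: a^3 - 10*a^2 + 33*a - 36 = (a - 3)*(a^2 - 7*a + 12) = (a - 4)*(a - 3)*(a - 3)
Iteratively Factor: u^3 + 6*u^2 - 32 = (u + 4)*(u^2 + 2*u - 8) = (u - 2)*(u + 4)*(u + 4)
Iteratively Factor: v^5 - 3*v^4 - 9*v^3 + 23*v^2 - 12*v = (v + 3)*(v^4 - 6*v^3 + 9*v^2 - 4*v) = v*(v + 3)*(v^3 - 6*v^2 + 9*v - 4) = v*(v - 1)*(v + 3)*(v^2 - 5*v + 4) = v*(v - 1)^2*(v + 3)*(v - 4)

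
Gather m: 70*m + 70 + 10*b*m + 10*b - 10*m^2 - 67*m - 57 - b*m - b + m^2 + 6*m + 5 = 9*b - 9*m^2 + m*(9*b + 9) + 18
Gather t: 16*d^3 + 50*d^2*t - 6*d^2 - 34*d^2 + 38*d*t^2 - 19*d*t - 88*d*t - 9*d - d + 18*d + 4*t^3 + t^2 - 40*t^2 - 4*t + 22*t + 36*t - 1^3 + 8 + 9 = 16*d^3 - 40*d^2 + 8*d + 4*t^3 + t^2*(38*d - 39) + t*(50*d^2 - 107*d + 54) + 16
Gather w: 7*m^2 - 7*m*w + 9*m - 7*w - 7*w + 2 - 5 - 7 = 7*m^2 + 9*m + w*(-7*m - 14) - 10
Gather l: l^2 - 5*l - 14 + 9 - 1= l^2 - 5*l - 6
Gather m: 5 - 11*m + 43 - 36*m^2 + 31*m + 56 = -36*m^2 + 20*m + 104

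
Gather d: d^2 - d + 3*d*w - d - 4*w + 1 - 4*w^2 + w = d^2 + d*(3*w - 2) - 4*w^2 - 3*w + 1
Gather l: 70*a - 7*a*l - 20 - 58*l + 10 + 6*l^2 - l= 70*a + 6*l^2 + l*(-7*a - 59) - 10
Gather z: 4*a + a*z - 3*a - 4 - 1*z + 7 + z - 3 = a*z + a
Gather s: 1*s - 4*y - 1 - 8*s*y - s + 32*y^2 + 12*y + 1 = -8*s*y + 32*y^2 + 8*y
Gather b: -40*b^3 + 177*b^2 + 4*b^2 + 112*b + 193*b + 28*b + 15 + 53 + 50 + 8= -40*b^3 + 181*b^2 + 333*b + 126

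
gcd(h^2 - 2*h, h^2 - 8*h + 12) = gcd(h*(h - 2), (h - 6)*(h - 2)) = h - 2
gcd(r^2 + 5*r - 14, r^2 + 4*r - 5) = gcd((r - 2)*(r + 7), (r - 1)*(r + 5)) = 1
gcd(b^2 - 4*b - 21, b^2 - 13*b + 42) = b - 7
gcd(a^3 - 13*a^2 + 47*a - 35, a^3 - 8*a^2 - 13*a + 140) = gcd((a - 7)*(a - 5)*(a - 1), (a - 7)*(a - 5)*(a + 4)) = a^2 - 12*a + 35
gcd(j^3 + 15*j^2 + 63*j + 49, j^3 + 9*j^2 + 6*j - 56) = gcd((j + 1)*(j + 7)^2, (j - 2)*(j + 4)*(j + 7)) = j + 7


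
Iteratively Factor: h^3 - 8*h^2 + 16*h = (h)*(h^2 - 8*h + 16) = h*(h - 4)*(h - 4)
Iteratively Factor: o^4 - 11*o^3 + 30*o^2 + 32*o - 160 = (o + 2)*(o^3 - 13*o^2 + 56*o - 80) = (o - 4)*(o + 2)*(o^2 - 9*o + 20) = (o - 4)^2*(o + 2)*(o - 5)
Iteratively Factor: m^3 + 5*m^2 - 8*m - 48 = (m - 3)*(m^2 + 8*m + 16) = (m - 3)*(m + 4)*(m + 4)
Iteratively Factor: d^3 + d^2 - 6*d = (d + 3)*(d^2 - 2*d) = d*(d + 3)*(d - 2)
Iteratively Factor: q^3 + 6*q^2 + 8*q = (q + 2)*(q^2 + 4*q) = (q + 2)*(q + 4)*(q)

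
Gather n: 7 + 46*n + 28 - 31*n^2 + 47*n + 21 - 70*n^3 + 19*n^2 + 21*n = -70*n^3 - 12*n^2 + 114*n + 56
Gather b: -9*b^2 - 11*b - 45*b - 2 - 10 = -9*b^2 - 56*b - 12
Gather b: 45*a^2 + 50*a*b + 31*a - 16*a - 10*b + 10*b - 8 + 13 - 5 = 45*a^2 + 50*a*b + 15*a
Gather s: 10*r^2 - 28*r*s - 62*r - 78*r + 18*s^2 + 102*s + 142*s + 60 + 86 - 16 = 10*r^2 - 140*r + 18*s^2 + s*(244 - 28*r) + 130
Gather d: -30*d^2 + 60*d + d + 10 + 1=-30*d^2 + 61*d + 11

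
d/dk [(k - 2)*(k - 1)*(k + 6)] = 3*k^2 + 6*k - 16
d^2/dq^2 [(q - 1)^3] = 6*q - 6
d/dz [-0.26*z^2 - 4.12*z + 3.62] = -0.52*z - 4.12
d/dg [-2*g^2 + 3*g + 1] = 3 - 4*g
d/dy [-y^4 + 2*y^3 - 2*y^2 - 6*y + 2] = -4*y^3 + 6*y^2 - 4*y - 6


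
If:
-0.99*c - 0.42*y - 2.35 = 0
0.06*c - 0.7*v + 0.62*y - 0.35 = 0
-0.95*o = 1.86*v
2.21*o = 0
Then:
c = -2.73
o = 0.00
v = 0.00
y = 0.83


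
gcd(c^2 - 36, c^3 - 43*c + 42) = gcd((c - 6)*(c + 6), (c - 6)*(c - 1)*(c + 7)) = c - 6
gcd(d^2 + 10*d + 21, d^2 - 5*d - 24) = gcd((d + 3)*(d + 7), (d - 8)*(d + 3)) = d + 3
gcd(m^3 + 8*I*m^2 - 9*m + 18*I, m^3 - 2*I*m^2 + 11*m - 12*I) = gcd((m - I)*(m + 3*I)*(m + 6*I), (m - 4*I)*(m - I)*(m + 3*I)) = m^2 + 2*I*m + 3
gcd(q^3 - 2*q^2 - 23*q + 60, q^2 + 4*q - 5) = q + 5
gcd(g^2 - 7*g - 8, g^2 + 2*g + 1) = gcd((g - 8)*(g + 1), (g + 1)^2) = g + 1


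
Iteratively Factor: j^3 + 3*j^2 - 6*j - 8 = (j + 1)*(j^2 + 2*j - 8) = (j + 1)*(j + 4)*(j - 2)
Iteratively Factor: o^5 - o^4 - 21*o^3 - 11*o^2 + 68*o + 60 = (o + 2)*(o^4 - 3*o^3 - 15*o^2 + 19*o + 30) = (o - 5)*(o + 2)*(o^3 + 2*o^2 - 5*o - 6) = (o - 5)*(o - 2)*(o + 2)*(o^2 + 4*o + 3) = (o - 5)*(o - 2)*(o + 1)*(o + 2)*(o + 3)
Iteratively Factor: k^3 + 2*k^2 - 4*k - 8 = (k + 2)*(k^2 - 4) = (k - 2)*(k + 2)*(k + 2)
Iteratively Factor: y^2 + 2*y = (y)*(y + 2)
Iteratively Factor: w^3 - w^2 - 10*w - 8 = (w + 2)*(w^2 - 3*w - 4) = (w + 1)*(w + 2)*(w - 4)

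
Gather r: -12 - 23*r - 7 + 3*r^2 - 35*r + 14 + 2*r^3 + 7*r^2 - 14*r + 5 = 2*r^3 + 10*r^2 - 72*r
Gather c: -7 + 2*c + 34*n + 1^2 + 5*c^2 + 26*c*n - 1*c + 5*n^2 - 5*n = 5*c^2 + c*(26*n + 1) + 5*n^2 + 29*n - 6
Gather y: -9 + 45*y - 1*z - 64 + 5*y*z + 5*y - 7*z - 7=y*(5*z + 50) - 8*z - 80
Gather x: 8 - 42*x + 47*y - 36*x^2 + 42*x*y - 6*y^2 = -36*x^2 + x*(42*y - 42) - 6*y^2 + 47*y + 8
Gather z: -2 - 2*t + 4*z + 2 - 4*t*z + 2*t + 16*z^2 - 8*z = 16*z^2 + z*(-4*t - 4)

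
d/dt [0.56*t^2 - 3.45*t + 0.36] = 1.12*t - 3.45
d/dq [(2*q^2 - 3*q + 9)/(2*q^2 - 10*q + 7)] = (-14*q^2 - 8*q + 69)/(4*q^4 - 40*q^3 + 128*q^2 - 140*q + 49)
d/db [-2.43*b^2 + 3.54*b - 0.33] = 3.54 - 4.86*b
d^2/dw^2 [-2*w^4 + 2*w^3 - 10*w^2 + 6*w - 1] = -24*w^2 + 12*w - 20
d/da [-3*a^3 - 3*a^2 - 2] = 3*a*(-3*a - 2)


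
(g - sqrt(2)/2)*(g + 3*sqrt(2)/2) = g^2 + sqrt(2)*g - 3/2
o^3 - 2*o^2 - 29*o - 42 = (o - 7)*(o + 2)*(o + 3)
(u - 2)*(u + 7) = u^2 + 5*u - 14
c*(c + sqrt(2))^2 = c^3 + 2*sqrt(2)*c^2 + 2*c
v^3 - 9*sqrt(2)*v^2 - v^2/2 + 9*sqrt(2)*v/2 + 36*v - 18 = (v - 1/2)*(v - 6*sqrt(2))*(v - 3*sqrt(2))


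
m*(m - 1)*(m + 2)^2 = m^4 + 3*m^3 - 4*m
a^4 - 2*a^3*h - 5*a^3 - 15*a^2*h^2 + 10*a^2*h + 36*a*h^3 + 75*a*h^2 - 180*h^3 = (a - 5)*(a - 3*h)^2*(a + 4*h)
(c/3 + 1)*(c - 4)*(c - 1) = c^3/3 - 2*c^2/3 - 11*c/3 + 4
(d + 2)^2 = d^2 + 4*d + 4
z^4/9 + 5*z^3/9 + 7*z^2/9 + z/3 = z*(z/3 + 1/3)*(z/3 + 1)*(z + 1)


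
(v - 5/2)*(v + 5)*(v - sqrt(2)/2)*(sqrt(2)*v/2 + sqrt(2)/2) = sqrt(2)*v^4/2 - v^3/2 + 7*sqrt(2)*v^3/4 - 5*sqrt(2)*v^2 - 7*v^2/4 - 25*sqrt(2)*v/4 + 5*v + 25/4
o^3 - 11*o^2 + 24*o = o*(o - 8)*(o - 3)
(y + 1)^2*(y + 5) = y^3 + 7*y^2 + 11*y + 5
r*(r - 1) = r^2 - r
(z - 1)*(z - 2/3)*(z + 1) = z^3 - 2*z^2/3 - z + 2/3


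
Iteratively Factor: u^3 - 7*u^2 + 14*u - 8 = (u - 4)*(u^2 - 3*u + 2) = (u - 4)*(u - 2)*(u - 1)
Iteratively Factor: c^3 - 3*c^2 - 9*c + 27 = (c + 3)*(c^2 - 6*c + 9) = (c - 3)*(c + 3)*(c - 3)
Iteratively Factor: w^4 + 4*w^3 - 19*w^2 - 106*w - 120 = (w + 4)*(w^3 - 19*w - 30) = (w + 3)*(w + 4)*(w^2 - 3*w - 10) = (w + 2)*(w + 3)*(w + 4)*(w - 5)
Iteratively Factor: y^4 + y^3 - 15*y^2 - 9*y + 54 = (y + 3)*(y^3 - 2*y^2 - 9*y + 18) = (y - 2)*(y + 3)*(y^2 - 9) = (y - 2)*(y + 3)^2*(y - 3)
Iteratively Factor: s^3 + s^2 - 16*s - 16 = (s + 4)*(s^2 - 3*s - 4) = (s + 1)*(s + 4)*(s - 4)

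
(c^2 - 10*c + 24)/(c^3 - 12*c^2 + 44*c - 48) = 1/(c - 2)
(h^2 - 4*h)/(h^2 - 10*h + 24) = h/(h - 6)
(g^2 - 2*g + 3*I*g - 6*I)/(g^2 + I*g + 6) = (g - 2)/(g - 2*I)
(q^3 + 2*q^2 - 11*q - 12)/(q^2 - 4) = (q^3 + 2*q^2 - 11*q - 12)/(q^2 - 4)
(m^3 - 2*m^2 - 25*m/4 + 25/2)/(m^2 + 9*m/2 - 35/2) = (m^2 + m/2 - 5)/(m + 7)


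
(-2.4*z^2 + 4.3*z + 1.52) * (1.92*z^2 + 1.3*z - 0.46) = -4.608*z^4 + 5.136*z^3 + 9.6124*z^2 - 0.00199999999999978*z - 0.6992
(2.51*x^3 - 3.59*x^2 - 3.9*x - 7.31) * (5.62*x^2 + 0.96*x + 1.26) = 14.1062*x^5 - 17.7662*x^4 - 22.2018*x^3 - 49.3496*x^2 - 11.9316*x - 9.2106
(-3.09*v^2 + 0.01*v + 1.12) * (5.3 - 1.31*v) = 4.0479*v^3 - 16.3901*v^2 - 1.4142*v + 5.936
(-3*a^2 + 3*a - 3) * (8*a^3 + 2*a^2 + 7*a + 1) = -24*a^5 + 18*a^4 - 39*a^3 + 12*a^2 - 18*a - 3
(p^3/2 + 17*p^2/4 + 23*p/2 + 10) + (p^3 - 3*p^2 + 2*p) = 3*p^3/2 + 5*p^2/4 + 27*p/2 + 10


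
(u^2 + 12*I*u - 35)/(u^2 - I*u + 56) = (u + 5*I)/(u - 8*I)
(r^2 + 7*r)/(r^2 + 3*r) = (r + 7)/(r + 3)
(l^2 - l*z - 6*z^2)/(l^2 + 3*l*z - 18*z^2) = (l + 2*z)/(l + 6*z)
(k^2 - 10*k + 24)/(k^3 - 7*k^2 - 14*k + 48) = (k^2 - 10*k + 24)/(k^3 - 7*k^2 - 14*k + 48)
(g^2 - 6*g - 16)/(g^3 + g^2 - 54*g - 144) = (g + 2)/(g^2 + 9*g + 18)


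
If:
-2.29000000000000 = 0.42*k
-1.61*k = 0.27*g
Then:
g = 32.51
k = -5.45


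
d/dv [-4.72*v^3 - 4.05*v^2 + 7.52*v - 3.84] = -14.16*v^2 - 8.1*v + 7.52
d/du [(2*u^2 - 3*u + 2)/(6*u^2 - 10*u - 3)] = (-2*u^2 - 36*u + 29)/(36*u^4 - 120*u^3 + 64*u^2 + 60*u + 9)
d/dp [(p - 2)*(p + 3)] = 2*p + 1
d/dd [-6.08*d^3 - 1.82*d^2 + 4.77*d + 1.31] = -18.24*d^2 - 3.64*d + 4.77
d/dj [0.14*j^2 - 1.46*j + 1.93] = 0.28*j - 1.46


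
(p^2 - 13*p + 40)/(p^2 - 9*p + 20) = (p - 8)/(p - 4)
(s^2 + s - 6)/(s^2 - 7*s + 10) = (s + 3)/(s - 5)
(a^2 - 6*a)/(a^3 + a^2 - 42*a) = 1/(a + 7)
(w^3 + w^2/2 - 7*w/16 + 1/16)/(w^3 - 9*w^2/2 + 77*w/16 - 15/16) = (4*w^2 + 3*w - 1)/(4*w^2 - 17*w + 15)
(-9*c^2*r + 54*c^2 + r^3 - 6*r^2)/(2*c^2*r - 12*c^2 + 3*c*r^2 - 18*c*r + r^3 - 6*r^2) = (-9*c^2 + r^2)/(2*c^2 + 3*c*r + r^2)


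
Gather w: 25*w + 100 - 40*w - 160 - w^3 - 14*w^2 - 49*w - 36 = -w^3 - 14*w^2 - 64*w - 96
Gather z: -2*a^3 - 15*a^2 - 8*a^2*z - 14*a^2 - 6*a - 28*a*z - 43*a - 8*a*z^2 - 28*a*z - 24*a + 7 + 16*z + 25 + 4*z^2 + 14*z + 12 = -2*a^3 - 29*a^2 - 73*a + z^2*(4 - 8*a) + z*(-8*a^2 - 56*a + 30) + 44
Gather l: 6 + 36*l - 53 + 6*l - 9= 42*l - 56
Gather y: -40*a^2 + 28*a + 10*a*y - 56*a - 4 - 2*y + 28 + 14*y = -40*a^2 - 28*a + y*(10*a + 12) + 24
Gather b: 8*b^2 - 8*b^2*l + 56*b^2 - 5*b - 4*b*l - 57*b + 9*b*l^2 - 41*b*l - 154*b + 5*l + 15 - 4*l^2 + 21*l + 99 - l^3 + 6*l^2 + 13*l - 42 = b^2*(64 - 8*l) + b*(9*l^2 - 45*l - 216) - l^3 + 2*l^2 + 39*l + 72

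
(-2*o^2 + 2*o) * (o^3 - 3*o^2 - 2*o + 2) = -2*o^5 + 8*o^4 - 2*o^3 - 8*o^2 + 4*o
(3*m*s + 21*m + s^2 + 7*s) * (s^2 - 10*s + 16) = 3*m*s^3 - 9*m*s^2 - 162*m*s + 336*m + s^4 - 3*s^3 - 54*s^2 + 112*s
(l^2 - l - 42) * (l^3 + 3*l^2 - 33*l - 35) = l^5 + 2*l^4 - 78*l^3 - 128*l^2 + 1421*l + 1470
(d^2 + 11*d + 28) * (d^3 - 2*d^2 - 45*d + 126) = d^5 + 9*d^4 - 39*d^3 - 425*d^2 + 126*d + 3528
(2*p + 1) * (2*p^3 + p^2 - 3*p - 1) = 4*p^4 + 4*p^3 - 5*p^2 - 5*p - 1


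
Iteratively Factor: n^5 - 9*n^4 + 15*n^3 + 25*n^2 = (n)*(n^4 - 9*n^3 + 15*n^2 + 25*n) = n*(n + 1)*(n^3 - 10*n^2 + 25*n) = n*(n - 5)*(n + 1)*(n^2 - 5*n) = n^2*(n - 5)*(n + 1)*(n - 5)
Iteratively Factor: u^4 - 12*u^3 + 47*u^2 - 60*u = (u)*(u^3 - 12*u^2 + 47*u - 60) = u*(u - 4)*(u^2 - 8*u + 15) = u*(u - 4)*(u - 3)*(u - 5)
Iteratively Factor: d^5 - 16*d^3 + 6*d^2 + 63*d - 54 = (d - 3)*(d^4 + 3*d^3 - 7*d^2 - 15*d + 18) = (d - 3)*(d - 2)*(d^3 + 5*d^2 + 3*d - 9) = (d - 3)*(d - 2)*(d + 3)*(d^2 + 2*d - 3) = (d - 3)*(d - 2)*(d + 3)^2*(d - 1)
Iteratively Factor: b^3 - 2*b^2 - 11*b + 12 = (b - 1)*(b^2 - b - 12) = (b - 1)*(b + 3)*(b - 4)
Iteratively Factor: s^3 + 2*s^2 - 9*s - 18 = (s + 3)*(s^2 - s - 6) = (s - 3)*(s + 3)*(s + 2)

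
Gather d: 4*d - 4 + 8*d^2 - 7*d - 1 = 8*d^2 - 3*d - 5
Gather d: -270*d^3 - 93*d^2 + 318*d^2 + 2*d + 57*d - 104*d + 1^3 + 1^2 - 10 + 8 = -270*d^3 + 225*d^2 - 45*d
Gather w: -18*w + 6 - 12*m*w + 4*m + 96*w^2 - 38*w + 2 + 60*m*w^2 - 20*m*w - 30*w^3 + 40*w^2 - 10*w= 4*m - 30*w^3 + w^2*(60*m + 136) + w*(-32*m - 66) + 8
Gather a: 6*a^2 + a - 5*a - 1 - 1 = 6*a^2 - 4*a - 2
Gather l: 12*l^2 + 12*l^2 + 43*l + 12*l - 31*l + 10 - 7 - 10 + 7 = 24*l^2 + 24*l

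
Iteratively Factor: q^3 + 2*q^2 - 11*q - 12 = (q - 3)*(q^2 + 5*q + 4) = (q - 3)*(q + 1)*(q + 4)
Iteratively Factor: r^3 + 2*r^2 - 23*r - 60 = (r - 5)*(r^2 + 7*r + 12) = (r - 5)*(r + 4)*(r + 3)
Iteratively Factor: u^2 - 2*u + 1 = (u - 1)*(u - 1)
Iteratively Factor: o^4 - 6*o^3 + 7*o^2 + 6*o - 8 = (o - 1)*(o^3 - 5*o^2 + 2*o + 8) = (o - 4)*(o - 1)*(o^2 - o - 2) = (o - 4)*(o - 1)*(o + 1)*(o - 2)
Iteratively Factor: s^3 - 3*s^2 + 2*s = (s)*(s^2 - 3*s + 2) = s*(s - 1)*(s - 2)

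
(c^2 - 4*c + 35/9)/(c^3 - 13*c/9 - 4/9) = (-9*c^2 + 36*c - 35)/(-9*c^3 + 13*c + 4)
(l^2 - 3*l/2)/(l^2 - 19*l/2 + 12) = l/(l - 8)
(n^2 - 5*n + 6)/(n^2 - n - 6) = (n - 2)/(n + 2)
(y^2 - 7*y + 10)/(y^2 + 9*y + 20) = (y^2 - 7*y + 10)/(y^2 + 9*y + 20)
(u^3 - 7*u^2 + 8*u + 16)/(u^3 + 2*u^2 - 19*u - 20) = (u - 4)/(u + 5)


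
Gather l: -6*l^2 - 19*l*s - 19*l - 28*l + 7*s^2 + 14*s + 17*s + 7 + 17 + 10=-6*l^2 + l*(-19*s - 47) + 7*s^2 + 31*s + 34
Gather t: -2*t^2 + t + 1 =-2*t^2 + t + 1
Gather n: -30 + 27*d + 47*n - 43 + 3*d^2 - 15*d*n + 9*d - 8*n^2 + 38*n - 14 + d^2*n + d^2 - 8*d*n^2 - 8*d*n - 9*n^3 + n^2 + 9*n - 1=4*d^2 + 36*d - 9*n^3 + n^2*(-8*d - 7) + n*(d^2 - 23*d + 94) - 88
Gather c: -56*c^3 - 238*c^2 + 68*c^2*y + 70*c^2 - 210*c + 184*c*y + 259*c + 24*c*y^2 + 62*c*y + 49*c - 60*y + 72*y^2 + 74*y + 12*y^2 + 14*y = -56*c^3 + c^2*(68*y - 168) + c*(24*y^2 + 246*y + 98) + 84*y^2 + 28*y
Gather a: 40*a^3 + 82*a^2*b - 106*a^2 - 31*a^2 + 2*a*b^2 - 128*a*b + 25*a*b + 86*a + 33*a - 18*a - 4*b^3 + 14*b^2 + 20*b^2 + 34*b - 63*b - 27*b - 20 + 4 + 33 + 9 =40*a^3 + a^2*(82*b - 137) + a*(2*b^2 - 103*b + 101) - 4*b^3 + 34*b^2 - 56*b + 26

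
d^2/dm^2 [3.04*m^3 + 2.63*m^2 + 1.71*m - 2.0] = 18.24*m + 5.26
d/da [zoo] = 0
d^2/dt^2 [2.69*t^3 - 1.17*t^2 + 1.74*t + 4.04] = 16.14*t - 2.34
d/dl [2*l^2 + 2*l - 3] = 4*l + 2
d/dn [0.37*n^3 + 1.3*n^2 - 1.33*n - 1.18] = 1.11*n^2 + 2.6*n - 1.33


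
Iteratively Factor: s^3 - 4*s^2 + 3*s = (s - 1)*(s^2 - 3*s) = s*(s - 1)*(s - 3)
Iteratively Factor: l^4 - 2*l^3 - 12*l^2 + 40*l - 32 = (l + 4)*(l^3 - 6*l^2 + 12*l - 8) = (l - 2)*(l + 4)*(l^2 - 4*l + 4) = (l - 2)^2*(l + 4)*(l - 2)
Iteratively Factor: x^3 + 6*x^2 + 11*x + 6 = (x + 1)*(x^2 + 5*x + 6) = (x + 1)*(x + 3)*(x + 2)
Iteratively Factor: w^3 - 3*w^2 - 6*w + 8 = (w + 2)*(w^2 - 5*w + 4) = (w - 1)*(w + 2)*(w - 4)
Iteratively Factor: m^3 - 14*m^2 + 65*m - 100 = (m - 4)*(m^2 - 10*m + 25) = (m - 5)*(m - 4)*(m - 5)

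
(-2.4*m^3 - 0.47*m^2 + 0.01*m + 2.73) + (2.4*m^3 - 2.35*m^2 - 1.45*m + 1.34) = -2.82*m^2 - 1.44*m + 4.07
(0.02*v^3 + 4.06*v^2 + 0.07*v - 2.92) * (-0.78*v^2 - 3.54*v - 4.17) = -0.0156*v^5 - 3.2376*v^4 - 14.5104*v^3 - 14.9004*v^2 + 10.0449*v + 12.1764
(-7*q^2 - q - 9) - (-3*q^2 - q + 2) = -4*q^2 - 11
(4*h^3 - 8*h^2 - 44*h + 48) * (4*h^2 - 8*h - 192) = 16*h^5 - 64*h^4 - 880*h^3 + 2080*h^2 + 8064*h - 9216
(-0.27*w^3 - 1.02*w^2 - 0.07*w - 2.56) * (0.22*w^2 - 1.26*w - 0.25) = -0.0594*w^5 + 0.1158*w^4 + 1.3373*w^3 - 0.22*w^2 + 3.2431*w + 0.64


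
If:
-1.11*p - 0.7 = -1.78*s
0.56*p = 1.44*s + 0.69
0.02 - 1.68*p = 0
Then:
No Solution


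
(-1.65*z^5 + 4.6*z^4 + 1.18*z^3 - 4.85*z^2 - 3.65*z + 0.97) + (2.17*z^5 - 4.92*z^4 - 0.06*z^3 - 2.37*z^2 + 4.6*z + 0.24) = 0.52*z^5 - 0.32*z^4 + 1.12*z^3 - 7.22*z^2 + 0.95*z + 1.21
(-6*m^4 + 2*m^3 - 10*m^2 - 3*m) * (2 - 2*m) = 12*m^5 - 16*m^4 + 24*m^3 - 14*m^2 - 6*m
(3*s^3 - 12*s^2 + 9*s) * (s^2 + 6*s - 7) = 3*s^5 + 6*s^4 - 84*s^3 + 138*s^2 - 63*s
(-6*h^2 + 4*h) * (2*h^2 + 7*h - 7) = -12*h^4 - 34*h^3 + 70*h^2 - 28*h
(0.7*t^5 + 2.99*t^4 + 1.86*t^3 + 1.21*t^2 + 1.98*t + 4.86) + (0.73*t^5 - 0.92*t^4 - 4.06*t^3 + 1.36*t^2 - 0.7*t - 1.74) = 1.43*t^5 + 2.07*t^4 - 2.2*t^3 + 2.57*t^2 + 1.28*t + 3.12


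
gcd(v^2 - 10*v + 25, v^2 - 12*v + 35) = v - 5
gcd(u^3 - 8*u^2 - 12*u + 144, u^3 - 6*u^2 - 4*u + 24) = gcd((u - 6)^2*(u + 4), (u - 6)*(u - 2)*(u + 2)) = u - 6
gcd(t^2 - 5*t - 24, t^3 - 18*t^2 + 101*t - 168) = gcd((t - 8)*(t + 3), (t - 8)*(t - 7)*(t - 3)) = t - 8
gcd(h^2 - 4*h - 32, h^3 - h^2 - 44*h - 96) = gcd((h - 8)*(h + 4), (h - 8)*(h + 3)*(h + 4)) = h^2 - 4*h - 32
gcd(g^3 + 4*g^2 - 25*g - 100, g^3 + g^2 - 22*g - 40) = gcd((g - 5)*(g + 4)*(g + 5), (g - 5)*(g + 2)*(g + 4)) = g^2 - g - 20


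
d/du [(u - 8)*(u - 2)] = 2*u - 10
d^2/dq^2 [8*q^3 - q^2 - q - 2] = 48*q - 2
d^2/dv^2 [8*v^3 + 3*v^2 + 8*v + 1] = 48*v + 6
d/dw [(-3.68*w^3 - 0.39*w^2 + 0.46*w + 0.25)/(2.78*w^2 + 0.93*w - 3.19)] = (-10.2304*w^4 - 6.8448*w^3 + 33.5761*w^2 + 1.0982*w - 1.6999)/(7.7284*w^4 + 5.1708*w^3 - 16.8715*w^2 - 5.9334*w + 10.1761)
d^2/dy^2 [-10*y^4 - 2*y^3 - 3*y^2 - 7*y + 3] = -120*y^2 - 12*y - 6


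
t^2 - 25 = (t - 5)*(t + 5)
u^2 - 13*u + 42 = (u - 7)*(u - 6)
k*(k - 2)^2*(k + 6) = k^4 + 2*k^3 - 20*k^2 + 24*k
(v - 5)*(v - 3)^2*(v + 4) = v^4 - 7*v^3 - 5*v^2 + 111*v - 180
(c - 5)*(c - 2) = c^2 - 7*c + 10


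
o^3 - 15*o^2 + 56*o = o*(o - 8)*(o - 7)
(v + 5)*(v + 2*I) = v^2 + 5*v + 2*I*v + 10*I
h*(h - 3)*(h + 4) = h^3 + h^2 - 12*h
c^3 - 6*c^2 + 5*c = c*(c - 5)*(c - 1)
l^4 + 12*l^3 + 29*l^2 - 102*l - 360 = (l - 3)*(l + 4)*(l + 5)*(l + 6)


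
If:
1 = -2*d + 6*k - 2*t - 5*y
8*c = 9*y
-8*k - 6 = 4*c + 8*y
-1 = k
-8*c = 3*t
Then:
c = 9/50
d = -171/50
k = -1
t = -12/25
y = 4/25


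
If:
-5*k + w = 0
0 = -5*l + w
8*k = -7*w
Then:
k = 0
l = 0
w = 0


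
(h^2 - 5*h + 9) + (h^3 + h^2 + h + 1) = h^3 + 2*h^2 - 4*h + 10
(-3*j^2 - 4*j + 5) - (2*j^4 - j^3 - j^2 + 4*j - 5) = -2*j^4 + j^3 - 2*j^2 - 8*j + 10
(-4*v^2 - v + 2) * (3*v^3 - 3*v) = -12*v^5 - 3*v^4 + 18*v^3 + 3*v^2 - 6*v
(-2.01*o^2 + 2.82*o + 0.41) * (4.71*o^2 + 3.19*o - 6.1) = -9.4671*o^4 + 6.8703*o^3 + 23.1879*o^2 - 15.8941*o - 2.501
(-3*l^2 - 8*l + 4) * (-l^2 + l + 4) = 3*l^4 + 5*l^3 - 24*l^2 - 28*l + 16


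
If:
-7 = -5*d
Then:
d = 7/5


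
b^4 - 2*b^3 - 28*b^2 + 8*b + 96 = (b - 6)*(b - 2)*(b + 2)*(b + 4)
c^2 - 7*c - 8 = (c - 8)*(c + 1)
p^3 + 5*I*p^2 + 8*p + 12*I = (p - 2*I)*(p + I)*(p + 6*I)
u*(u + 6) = u^2 + 6*u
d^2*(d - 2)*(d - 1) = d^4 - 3*d^3 + 2*d^2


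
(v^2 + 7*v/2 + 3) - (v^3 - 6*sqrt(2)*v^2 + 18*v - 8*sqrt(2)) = -v^3 + v^2 + 6*sqrt(2)*v^2 - 29*v/2 + 3 + 8*sqrt(2)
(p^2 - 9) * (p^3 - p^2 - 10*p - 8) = p^5 - p^4 - 19*p^3 + p^2 + 90*p + 72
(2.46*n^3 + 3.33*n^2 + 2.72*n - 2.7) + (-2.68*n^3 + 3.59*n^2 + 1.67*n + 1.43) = -0.22*n^3 + 6.92*n^2 + 4.39*n - 1.27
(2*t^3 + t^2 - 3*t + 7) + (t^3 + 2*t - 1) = 3*t^3 + t^2 - t + 6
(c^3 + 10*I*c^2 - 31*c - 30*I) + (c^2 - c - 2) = c^3 + c^2 + 10*I*c^2 - 32*c - 2 - 30*I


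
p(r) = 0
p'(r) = 0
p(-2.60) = 0.00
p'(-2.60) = 0.00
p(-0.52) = 0.00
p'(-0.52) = 0.00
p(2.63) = 0.00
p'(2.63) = 0.00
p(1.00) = 0.00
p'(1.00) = 0.00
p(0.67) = 0.00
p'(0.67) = 0.00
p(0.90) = 0.00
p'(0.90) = 0.00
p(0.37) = 0.00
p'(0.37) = 0.00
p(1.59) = 0.00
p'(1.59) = 0.00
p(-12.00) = 0.00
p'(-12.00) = 0.00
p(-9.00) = 0.00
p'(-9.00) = 0.00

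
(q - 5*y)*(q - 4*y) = q^2 - 9*q*y + 20*y^2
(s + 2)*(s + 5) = s^2 + 7*s + 10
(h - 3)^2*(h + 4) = h^3 - 2*h^2 - 15*h + 36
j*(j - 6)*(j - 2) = j^3 - 8*j^2 + 12*j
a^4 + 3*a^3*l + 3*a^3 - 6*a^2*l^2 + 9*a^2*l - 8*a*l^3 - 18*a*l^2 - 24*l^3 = (a + 3)*(a - 2*l)*(a + l)*(a + 4*l)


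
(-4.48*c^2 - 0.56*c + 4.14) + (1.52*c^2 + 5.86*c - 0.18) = -2.96*c^2 + 5.3*c + 3.96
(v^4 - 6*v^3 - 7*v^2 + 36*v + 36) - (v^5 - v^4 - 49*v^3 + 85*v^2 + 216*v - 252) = -v^5 + 2*v^4 + 43*v^3 - 92*v^2 - 180*v + 288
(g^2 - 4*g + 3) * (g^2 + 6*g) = g^4 + 2*g^3 - 21*g^2 + 18*g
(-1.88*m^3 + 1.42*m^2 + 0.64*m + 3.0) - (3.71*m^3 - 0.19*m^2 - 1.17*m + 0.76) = -5.59*m^3 + 1.61*m^2 + 1.81*m + 2.24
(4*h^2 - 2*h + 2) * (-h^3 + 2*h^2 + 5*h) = -4*h^5 + 10*h^4 + 14*h^3 - 6*h^2 + 10*h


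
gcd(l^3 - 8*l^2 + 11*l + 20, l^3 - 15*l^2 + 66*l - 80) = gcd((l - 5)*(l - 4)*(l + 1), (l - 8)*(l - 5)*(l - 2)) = l - 5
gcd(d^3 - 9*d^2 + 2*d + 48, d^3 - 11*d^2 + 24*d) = d^2 - 11*d + 24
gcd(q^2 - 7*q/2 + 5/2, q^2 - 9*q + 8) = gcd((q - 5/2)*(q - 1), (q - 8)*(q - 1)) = q - 1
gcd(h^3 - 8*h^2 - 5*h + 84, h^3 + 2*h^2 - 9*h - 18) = h + 3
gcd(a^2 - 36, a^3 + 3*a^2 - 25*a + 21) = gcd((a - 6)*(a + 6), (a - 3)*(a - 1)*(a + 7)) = 1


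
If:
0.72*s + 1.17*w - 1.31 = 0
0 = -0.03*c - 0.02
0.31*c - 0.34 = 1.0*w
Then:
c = -0.67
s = 2.71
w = -0.55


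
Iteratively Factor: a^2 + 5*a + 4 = (a + 4)*(a + 1)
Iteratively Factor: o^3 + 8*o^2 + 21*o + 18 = (o + 3)*(o^2 + 5*o + 6) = (o + 3)^2*(o + 2)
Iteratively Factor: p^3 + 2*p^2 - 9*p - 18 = (p + 3)*(p^2 - p - 6) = (p + 2)*(p + 3)*(p - 3)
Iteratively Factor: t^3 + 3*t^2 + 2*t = (t + 1)*(t^2 + 2*t) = t*(t + 1)*(t + 2)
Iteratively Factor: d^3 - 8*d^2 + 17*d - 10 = (d - 1)*(d^2 - 7*d + 10) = (d - 2)*(d - 1)*(d - 5)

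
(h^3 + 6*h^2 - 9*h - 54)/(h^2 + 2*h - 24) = (h^2 - 9)/(h - 4)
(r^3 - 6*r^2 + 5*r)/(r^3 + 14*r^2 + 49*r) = (r^2 - 6*r + 5)/(r^2 + 14*r + 49)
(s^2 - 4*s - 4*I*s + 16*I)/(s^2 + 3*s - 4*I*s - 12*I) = (s - 4)/(s + 3)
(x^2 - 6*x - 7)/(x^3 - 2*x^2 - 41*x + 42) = (x + 1)/(x^2 + 5*x - 6)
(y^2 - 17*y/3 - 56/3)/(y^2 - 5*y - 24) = (y + 7/3)/(y + 3)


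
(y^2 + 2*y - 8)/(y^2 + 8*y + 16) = (y - 2)/(y + 4)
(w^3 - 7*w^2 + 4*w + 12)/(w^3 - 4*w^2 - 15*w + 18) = (w^2 - w - 2)/(w^2 + 2*w - 3)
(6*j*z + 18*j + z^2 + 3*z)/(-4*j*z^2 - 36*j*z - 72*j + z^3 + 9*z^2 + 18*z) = (6*j + z)/(-4*j*z - 24*j + z^2 + 6*z)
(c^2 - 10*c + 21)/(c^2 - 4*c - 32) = (-c^2 + 10*c - 21)/(-c^2 + 4*c + 32)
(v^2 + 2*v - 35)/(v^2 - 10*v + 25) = (v + 7)/(v - 5)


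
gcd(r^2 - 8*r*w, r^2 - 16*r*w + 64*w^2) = r - 8*w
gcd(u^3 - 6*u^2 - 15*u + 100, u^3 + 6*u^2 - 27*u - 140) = u^2 - u - 20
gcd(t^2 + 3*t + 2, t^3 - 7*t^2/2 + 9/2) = t + 1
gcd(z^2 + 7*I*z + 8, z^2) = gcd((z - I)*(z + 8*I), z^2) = 1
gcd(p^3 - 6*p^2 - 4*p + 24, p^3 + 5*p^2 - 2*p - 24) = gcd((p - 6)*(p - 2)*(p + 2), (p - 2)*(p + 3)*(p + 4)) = p - 2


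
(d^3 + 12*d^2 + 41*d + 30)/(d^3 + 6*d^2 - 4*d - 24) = (d^2 + 6*d + 5)/(d^2 - 4)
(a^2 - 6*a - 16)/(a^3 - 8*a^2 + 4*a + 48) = (a - 8)/(a^2 - 10*a + 24)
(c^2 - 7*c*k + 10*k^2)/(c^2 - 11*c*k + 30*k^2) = (c - 2*k)/(c - 6*k)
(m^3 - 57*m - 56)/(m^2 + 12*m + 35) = (m^2 - 7*m - 8)/(m + 5)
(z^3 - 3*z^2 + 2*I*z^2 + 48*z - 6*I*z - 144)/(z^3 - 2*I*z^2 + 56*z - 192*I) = (z - 3)/(z - 4*I)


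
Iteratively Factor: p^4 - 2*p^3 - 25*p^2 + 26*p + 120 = (p + 2)*(p^3 - 4*p^2 - 17*p + 60) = (p - 3)*(p + 2)*(p^2 - p - 20) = (p - 5)*(p - 3)*(p + 2)*(p + 4)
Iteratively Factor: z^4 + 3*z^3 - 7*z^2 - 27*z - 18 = (z + 1)*(z^3 + 2*z^2 - 9*z - 18) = (z + 1)*(z + 3)*(z^2 - z - 6) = (z + 1)*(z + 2)*(z + 3)*(z - 3)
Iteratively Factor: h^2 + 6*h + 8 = (h + 2)*(h + 4)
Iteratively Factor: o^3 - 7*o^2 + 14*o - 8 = (o - 4)*(o^2 - 3*o + 2) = (o - 4)*(o - 1)*(o - 2)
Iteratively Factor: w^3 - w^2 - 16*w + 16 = (w - 4)*(w^2 + 3*w - 4) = (w - 4)*(w + 4)*(w - 1)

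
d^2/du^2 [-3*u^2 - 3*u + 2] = -6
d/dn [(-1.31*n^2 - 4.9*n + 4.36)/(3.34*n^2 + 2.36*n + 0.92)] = (13.2744*n^2 - 31.5352*n - 14.7976)/(11.1556*n^4 + 15.7648*n^3 + 11.7152*n^2 + 4.3424*n + 0.8464)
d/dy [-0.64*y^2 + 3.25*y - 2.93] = 3.25 - 1.28*y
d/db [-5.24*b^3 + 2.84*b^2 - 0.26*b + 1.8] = -15.72*b^2 + 5.68*b - 0.26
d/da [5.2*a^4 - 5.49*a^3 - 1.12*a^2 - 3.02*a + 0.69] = 20.8*a^3 - 16.47*a^2 - 2.24*a - 3.02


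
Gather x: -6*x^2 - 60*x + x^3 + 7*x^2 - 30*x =x^3 + x^2 - 90*x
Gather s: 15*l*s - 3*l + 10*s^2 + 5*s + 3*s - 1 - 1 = -3*l + 10*s^2 + s*(15*l + 8) - 2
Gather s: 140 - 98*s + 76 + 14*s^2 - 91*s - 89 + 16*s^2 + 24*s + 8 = 30*s^2 - 165*s + 135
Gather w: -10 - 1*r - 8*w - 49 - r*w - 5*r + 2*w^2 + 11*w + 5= -6*r + 2*w^2 + w*(3 - r) - 54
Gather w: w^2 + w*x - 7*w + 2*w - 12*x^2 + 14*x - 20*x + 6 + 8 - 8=w^2 + w*(x - 5) - 12*x^2 - 6*x + 6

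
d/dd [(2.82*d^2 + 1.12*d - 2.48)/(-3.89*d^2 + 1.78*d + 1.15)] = (9.3764*d^2 - 12.8084*d + 5.7024)/(15.1321*d^4 - 13.8484*d^3 - 5.7786*d^2 + 4.094*d + 1.3225)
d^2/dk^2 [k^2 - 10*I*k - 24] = 2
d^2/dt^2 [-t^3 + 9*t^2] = 18 - 6*t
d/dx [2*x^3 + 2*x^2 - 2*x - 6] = 6*x^2 + 4*x - 2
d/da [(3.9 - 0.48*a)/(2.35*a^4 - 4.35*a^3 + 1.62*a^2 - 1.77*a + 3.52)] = (3.384*a^4 - 40.836*a^3 + 51.6726*a^2 - 12.636*a + 5.2134)/(5.5225*a^8 - 20.445*a^7 + 26.5365*a^6 - 22.413*a^5 + 34.5674*a^4 - 36.3588*a^3 + 14.5377*a^2 - 12.4608*a + 12.3904)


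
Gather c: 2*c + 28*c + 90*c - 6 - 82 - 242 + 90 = 120*c - 240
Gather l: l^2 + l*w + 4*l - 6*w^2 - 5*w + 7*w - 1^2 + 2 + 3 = l^2 + l*(w + 4) - 6*w^2 + 2*w + 4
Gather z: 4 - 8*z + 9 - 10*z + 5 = 18 - 18*z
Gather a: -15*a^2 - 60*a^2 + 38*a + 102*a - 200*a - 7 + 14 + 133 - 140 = -75*a^2 - 60*a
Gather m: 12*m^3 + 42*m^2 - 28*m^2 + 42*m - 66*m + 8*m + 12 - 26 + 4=12*m^3 + 14*m^2 - 16*m - 10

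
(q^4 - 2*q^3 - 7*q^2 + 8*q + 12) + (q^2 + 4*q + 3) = q^4 - 2*q^3 - 6*q^2 + 12*q + 15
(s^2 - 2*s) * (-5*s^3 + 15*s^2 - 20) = -5*s^5 + 25*s^4 - 30*s^3 - 20*s^2 + 40*s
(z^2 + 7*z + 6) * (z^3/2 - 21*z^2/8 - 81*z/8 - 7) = z^5/2 + 7*z^4/8 - 51*z^3/2 - 749*z^2/8 - 439*z/4 - 42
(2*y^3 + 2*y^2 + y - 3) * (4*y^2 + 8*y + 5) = 8*y^5 + 24*y^4 + 30*y^3 + 6*y^2 - 19*y - 15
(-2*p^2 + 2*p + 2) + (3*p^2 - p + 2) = p^2 + p + 4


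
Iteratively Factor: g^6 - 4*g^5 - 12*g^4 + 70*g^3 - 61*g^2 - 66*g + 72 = (g - 3)*(g^5 - g^4 - 15*g^3 + 25*g^2 + 14*g - 24) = (g - 3)*(g + 4)*(g^4 - 5*g^3 + 5*g^2 + 5*g - 6) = (g - 3)*(g - 2)*(g + 4)*(g^3 - 3*g^2 - g + 3) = (g - 3)*(g - 2)*(g - 1)*(g + 4)*(g^2 - 2*g - 3) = (g - 3)*(g - 2)*(g - 1)*(g + 1)*(g + 4)*(g - 3)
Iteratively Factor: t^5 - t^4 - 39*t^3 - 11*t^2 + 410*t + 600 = (t - 5)*(t^4 + 4*t^3 - 19*t^2 - 106*t - 120) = (t - 5)*(t + 4)*(t^3 - 19*t - 30) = (t - 5)*(t + 2)*(t + 4)*(t^2 - 2*t - 15) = (t - 5)^2*(t + 2)*(t + 4)*(t + 3)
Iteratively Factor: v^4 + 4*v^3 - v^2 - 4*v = (v)*(v^3 + 4*v^2 - v - 4) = v*(v + 4)*(v^2 - 1) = v*(v - 1)*(v + 4)*(v + 1)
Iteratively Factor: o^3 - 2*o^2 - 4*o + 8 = (o + 2)*(o^2 - 4*o + 4) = (o - 2)*(o + 2)*(o - 2)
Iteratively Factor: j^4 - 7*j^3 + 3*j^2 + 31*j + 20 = (j - 5)*(j^3 - 2*j^2 - 7*j - 4) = (j - 5)*(j + 1)*(j^2 - 3*j - 4) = (j - 5)*(j - 4)*(j + 1)*(j + 1)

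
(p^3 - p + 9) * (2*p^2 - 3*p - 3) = 2*p^5 - 3*p^4 - 5*p^3 + 21*p^2 - 24*p - 27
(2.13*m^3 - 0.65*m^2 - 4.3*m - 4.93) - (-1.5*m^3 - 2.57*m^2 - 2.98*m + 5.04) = 3.63*m^3 + 1.92*m^2 - 1.32*m - 9.97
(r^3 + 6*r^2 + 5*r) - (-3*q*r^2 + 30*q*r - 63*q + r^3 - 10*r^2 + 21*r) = 3*q*r^2 - 30*q*r + 63*q + 16*r^2 - 16*r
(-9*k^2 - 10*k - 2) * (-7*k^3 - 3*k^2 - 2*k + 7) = 63*k^5 + 97*k^4 + 62*k^3 - 37*k^2 - 66*k - 14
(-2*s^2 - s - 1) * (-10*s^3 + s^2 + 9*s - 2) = 20*s^5 + 8*s^4 - 9*s^3 - 6*s^2 - 7*s + 2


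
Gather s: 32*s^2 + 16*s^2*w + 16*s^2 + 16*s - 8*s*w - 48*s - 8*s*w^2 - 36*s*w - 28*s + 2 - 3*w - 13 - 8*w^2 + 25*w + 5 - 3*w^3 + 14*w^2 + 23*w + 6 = s^2*(16*w + 48) + s*(-8*w^2 - 44*w - 60) - 3*w^3 + 6*w^2 + 45*w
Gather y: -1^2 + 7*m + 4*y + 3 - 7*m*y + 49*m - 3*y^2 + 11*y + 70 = 56*m - 3*y^2 + y*(15 - 7*m) + 72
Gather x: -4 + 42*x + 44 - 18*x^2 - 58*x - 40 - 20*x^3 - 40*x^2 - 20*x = -20*x^3 - 58*x^2 - 36*x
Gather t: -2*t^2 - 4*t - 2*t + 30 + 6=-2*t^2 - 6*t + 36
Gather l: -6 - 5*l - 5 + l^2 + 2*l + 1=l^2 - 3*l - 10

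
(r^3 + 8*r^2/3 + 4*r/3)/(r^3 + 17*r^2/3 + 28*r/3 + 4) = r/(r + 3)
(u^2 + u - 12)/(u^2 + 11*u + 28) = (u - 3)/(u + 7)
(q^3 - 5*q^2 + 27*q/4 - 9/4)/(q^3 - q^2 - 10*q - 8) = (-q^3 + 5*q^2 - 27*q/4 + 9/4)/(-q^3 + q^2 + 10*q + 8)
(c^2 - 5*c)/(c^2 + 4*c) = (c - 5)/(c + 4)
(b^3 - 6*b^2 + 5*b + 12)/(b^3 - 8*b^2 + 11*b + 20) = (b - 3)/(b - 5)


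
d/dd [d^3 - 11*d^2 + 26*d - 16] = 3*d^2 - 22*d + 26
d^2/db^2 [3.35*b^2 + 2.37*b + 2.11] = 6.70000000000000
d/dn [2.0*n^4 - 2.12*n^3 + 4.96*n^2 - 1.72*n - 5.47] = 8.0*n^3 - 6.36*n^2 + 9.92*n - 1.72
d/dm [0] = 0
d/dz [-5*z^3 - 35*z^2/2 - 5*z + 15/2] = -15*z^2 - 35*z - 5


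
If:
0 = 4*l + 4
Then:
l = -1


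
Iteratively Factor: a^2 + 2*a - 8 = (a - 2)*(a + 4)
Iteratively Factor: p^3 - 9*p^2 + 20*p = (p - 5)*(p^2 - 4*p) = (p - 5)*(p - 4)*(p)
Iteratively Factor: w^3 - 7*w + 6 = (w - 1)*(w^2 + w - 6) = (w - 2)*(w - 1)*(w + 3)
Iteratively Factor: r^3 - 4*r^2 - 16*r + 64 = (r - 4)*(r^2 - 16) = (r - 4)*(r + 4)*(r - 4)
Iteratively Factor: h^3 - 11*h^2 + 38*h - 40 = (h - 2)*(h^2 - 9*h + 20) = (h - 4)*(h - 2)*(h - 5)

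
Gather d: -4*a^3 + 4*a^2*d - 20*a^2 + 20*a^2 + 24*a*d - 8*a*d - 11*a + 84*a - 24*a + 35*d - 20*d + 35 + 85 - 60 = -4*a^3 + 49*a + d*(4*a^2 + 16*a + 15) + 60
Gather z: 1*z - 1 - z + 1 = 0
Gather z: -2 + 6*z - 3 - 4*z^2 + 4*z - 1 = -4*z^2 + 10*z - 6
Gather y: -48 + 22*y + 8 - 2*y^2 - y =-2*y^2 + 21*y - 40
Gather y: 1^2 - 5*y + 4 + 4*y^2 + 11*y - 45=4*y^2 + 6*y - 40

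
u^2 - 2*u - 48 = (u - 8)*(u + 6)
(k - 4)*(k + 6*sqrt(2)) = k^2 - 4*k + 6*sqrt(2)*k - 24*sqrt(2)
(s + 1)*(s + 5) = s^2 + 6*s + 5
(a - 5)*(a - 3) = a^2 - 8*a + 15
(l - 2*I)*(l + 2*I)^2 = l^3 + 2*I*l^2 + 4*l + 8*I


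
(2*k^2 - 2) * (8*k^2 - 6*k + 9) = 16*k^4 - 12*k^3 + 2*k^2 + 12*k - 18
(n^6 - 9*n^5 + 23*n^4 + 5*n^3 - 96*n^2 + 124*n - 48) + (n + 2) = n^6 - 9*n^5 + 23*n^4 + 5*n^3 - 96*n^2 + 125*n - 46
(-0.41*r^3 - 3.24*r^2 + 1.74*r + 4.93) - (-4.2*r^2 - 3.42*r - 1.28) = -0.41*r^3 + 0.96*r^2 + 5.16*r + 6.21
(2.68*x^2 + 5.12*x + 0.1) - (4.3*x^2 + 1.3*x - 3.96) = -1.62*x^2 + 3.82*x + 4.06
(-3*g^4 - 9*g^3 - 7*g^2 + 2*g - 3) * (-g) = 3*g^5 + 9*g^4 + 7*g^3 - 2*g^2 + 3*g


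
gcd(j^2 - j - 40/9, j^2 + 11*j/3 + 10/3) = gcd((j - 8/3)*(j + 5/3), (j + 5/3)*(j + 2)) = j + 5/3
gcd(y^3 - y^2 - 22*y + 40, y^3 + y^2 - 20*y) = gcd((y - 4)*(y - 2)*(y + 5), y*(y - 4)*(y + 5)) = y^2 + y - 20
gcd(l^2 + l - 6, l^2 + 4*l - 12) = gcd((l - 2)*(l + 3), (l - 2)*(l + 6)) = l - 2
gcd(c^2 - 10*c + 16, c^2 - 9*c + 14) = c - 2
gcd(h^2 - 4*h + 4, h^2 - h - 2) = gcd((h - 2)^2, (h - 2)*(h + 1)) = h - 2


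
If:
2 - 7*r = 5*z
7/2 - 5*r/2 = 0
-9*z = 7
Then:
No Solution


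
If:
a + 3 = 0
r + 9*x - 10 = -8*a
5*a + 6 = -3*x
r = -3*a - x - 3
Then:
No Solution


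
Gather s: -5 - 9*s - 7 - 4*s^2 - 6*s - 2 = -4*s^2 - 15*s - 14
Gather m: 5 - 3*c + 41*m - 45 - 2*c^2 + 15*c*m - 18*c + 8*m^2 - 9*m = -2*c^2 - 21*c + 8*m^2 + m*(15*c + 32) - 40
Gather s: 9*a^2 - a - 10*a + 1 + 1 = 9*a^2 - 11*a + 2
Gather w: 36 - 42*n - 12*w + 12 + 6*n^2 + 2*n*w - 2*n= 6*n^2 - 44*n + w*(2*n - 12) + 48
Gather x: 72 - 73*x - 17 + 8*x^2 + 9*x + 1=8*x^2 - 64*x + 56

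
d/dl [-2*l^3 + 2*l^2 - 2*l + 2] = -6*l^2 + 4*l - 2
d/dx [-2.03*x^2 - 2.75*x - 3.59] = -4.06*x - 2.75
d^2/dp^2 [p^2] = 2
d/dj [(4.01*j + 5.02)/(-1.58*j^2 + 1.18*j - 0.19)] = (6.3358*j^2 + 15.8632*j - 6.6855)/(2.4964*j^4 - 3.7288*j^3 + 1.9928*j^2 - 0.4484*j + 0.0361)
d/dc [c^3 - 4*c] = 3*c^2 - 4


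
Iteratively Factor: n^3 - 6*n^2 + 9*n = (n - 3)*(n^2 - 3*n) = n*(n - 3)*(n - 3)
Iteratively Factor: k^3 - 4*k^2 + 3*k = (k - 3)*(k^2 - k) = k*(k - 3)*(k - 1)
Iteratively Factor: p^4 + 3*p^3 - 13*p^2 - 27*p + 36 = (p + 4)*(p^3 - p^2 - 9*p + 9) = (p - 3)*(p + 4)*(p^2 + 2*p - 3) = (p - 3)*(p - 1)*(p + 4)*(p + 3)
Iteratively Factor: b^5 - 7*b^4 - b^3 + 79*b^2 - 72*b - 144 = (b - 3)*(b^4 - 4*b^3 - 13*b^2 + 40*b + 48) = (b - 4)*(b - 3)*(b^3 - 13*b - 12) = (b - 4)*(b - 3)*(b + 3)*(b^2 - 3*b - 4) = (b - 4)^2*(b - 3)*(b + 3)*(b + 1)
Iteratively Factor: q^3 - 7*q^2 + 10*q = (q - 5)*(q^2 - 2*q) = (q - 5)*(q - 2)*(q)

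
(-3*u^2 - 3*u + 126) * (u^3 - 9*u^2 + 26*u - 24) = -3*u^5 + 24*u^4 + 75*u^3 - 1140*u^2 + 3348*u - 3024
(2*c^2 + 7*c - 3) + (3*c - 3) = 2*c^2 + 10*c - 6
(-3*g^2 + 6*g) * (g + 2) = -3*g^3 + 12*g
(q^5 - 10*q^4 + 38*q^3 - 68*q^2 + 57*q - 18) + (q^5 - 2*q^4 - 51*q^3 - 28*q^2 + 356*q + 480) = 2*q^5 - 12*q^4 - 13*q^3 - 96*q^2 + 413*q + 462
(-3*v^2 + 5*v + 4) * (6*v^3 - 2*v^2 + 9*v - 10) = -18*v^5 + 36*v^4 - 13*v^3 + 67*v^2 - 14*v - 40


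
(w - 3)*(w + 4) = w^2 + w - 12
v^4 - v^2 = v^2*(v - 1)*(v + 1)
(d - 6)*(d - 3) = d^2 - 9*d + 18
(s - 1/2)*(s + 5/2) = s^2 + 2*s - 5/4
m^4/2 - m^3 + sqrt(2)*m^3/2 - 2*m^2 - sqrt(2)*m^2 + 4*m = m*(m/2 + sqrt(2))*(m - 2)*(m - sqrt(2))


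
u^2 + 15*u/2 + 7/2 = (u + 1/2)*(u + 7)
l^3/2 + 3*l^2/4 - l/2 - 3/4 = (l/2 + 1/2)*(l - 1)*(l + 3/2)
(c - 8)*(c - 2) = c^2 - 10*c + 16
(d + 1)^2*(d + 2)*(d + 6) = d^4 + 10*d^3 + 29*d^2 + 32*d + 12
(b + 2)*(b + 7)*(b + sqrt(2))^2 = b^4 + 2*sqrt(2)*b^3 + 9*b^3 + 16*b^2 + 18*sqrt(2)*b^2 + 18*b + 28*sqrt(2)*b + 28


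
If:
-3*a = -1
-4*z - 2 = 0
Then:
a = 1/3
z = -1/2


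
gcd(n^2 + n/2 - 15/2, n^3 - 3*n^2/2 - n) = 1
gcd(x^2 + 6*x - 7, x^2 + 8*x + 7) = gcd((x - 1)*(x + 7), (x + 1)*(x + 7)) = x + 7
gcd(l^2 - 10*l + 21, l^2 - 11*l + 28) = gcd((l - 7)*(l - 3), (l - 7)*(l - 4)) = l - 7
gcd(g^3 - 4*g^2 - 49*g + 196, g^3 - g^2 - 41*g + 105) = g + 7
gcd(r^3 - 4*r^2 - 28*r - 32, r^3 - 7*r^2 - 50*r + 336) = r - 8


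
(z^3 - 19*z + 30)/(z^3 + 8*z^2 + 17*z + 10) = (z^2 - 5*z + 6)/(z^2 + 3*z + 2)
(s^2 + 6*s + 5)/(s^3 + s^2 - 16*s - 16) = (s + 5)/(s^2 - 16)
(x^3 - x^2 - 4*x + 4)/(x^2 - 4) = x - 1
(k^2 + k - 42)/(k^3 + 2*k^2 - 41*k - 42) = 1/(k + 1)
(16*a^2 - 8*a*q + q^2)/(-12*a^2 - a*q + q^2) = (-4*a + q)/(3*a + q)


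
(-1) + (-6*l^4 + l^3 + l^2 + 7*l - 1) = -6*l^4 + l^3 + l^2 + 7*l - 2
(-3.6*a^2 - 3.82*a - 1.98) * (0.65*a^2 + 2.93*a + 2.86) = -2.34*a^4 - 13.031*a^3 - 22.7756*a^2 - 16.7266*a - 5.6628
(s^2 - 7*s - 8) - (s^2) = -7*s - 8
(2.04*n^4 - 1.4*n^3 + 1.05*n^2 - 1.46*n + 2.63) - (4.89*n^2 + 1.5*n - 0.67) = 2.04*n^4 - 1.4*n^3 - 3.84*n^2 - 2.96*n + 3.3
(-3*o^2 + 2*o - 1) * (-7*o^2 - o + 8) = 21*o^4 - 11*o^3 - 19*o^2 + 17*o - 8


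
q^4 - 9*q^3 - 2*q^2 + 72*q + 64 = (q - 8)*(q - 4)*(q + 1)*(q + 2)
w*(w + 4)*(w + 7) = w^3 + 11*w^2 + 28*w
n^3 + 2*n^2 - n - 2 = (n - 1)*(n + 1)*(n + 2)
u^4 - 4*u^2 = u^2*(u - 2)*(u + 2)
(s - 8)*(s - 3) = s^2 - 11*s + 24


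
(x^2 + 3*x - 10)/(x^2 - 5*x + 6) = (x + 5)/(x - 3)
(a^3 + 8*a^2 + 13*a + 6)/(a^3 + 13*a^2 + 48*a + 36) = (a + 1)/(a + 6)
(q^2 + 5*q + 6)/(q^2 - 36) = (q^2 + 5*q + 6)/(q^2 - 36)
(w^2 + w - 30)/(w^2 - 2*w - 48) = (w - 5)/(w - 8)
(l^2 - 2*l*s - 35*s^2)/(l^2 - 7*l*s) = (l + 5*s)/l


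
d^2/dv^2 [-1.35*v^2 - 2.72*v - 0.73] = -2.70000000000000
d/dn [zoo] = 0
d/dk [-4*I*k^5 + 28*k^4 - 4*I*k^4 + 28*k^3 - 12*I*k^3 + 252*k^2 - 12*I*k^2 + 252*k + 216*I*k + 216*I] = -20*I*k^4 + k^3*(112 - 16*I) + k^2*(84 - 36*I) + k*(504 - 24*I) + 252 + 216*I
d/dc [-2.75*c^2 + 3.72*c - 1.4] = 3.72 - 5.5*c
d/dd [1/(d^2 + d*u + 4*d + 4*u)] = (-2*d - u - 4)/(d^2 + d*u + 4*d + 4*u)^2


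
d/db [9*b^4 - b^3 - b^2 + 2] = b*(36*b^2 - 3*b - 2)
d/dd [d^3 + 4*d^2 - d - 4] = 3*d^2 + 8*d - 1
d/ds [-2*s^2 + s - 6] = 1 - 4*s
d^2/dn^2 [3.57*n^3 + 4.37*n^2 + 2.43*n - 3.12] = 21.42*n + 8.74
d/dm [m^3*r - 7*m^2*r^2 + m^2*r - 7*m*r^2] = r*(3*m^2 - 14*m*r + 2*m - 7*r)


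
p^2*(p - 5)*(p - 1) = p^4 - 6*p^3 + 5*p^2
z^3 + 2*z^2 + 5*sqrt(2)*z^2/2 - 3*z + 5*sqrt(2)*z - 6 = (z + 2)*(z - sqrt(2)/2)*(z + 3*sqrt(2))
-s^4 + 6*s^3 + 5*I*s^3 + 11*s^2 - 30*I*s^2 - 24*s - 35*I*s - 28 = (s - 7)*(s - 4*I)*(I*s + 1)*(I*s + I)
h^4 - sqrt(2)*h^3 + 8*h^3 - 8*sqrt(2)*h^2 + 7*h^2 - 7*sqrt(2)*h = h*(h + 1)*(h + 7)*(h - sqrt(2))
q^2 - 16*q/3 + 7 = (q - 3)*(q - 7/3)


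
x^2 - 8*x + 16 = (x - 4)^2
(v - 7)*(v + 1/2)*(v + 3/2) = v^3 - 5*v^2 - 53*v/4 - 21/4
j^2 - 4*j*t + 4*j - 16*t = (j + 4)*(j - 4*t)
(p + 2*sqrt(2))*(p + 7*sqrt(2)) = p^2 + 9*sqrt(2)*p + 28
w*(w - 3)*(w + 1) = w^3 - 2*w^2 - 3*w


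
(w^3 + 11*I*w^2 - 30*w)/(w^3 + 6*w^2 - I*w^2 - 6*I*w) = (w^2 + 11*I*w - 30)/(w^2 + w*(6 - I) - 6*I)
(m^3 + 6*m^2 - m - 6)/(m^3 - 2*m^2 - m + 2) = (m + 6)/(m - 2)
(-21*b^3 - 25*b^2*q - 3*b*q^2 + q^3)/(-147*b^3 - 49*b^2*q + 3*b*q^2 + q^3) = (b + q)/(7*b + q)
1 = 1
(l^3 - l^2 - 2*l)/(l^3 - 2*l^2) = (l + 1)/l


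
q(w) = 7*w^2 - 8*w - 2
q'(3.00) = 34.00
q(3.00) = 37.00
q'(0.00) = -8.00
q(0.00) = -2.00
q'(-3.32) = -54.48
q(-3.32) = 101.72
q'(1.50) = 13.00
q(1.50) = 1.75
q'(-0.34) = -12.76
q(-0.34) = 1.53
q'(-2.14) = -37.96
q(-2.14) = 47.18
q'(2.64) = 28.96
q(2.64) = 25.67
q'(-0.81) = -19.34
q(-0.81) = 9.07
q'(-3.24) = -53.36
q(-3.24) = 97.40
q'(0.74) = 2.36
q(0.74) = -4.09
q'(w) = 14*w - 8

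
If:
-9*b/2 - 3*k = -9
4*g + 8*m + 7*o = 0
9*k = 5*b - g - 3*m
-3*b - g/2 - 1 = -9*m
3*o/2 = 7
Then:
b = 57/56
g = -457/56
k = 165/112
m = -1/336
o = 14/3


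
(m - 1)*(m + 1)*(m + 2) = m^3 + 2*m^2 - m - 2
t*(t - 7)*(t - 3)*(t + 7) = t^4 - 3*t^3 - 49*t^2 + 147*t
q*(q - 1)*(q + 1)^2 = q^4 + q^3 - q^2 - q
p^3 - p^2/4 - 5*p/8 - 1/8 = (p - 1)*(p + 1/4)*(p + 1/2)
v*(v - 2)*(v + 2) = v^3 - 4*v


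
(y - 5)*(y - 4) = y^2 - 9*y + 20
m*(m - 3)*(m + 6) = m^3 + 3*m^2 - 18*m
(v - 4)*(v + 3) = v^2 - v - 12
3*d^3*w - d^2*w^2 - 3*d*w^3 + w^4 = w*(-3*d + w)*(-d + w)*(d + w)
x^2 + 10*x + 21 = (x + 3)*(x + 7)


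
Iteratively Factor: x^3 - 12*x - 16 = (x + 2)*(x^2 - 2*x - 8) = (x - 4)*(x + 2)*(x + 2)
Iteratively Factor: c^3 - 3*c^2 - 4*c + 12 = (c - 3)*(c^2 - 4) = (c - 3)*(c - 2)*(c + 2)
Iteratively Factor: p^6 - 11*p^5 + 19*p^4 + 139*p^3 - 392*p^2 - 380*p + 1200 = (p + 3)*(p^5 - 14*p^4 + 61*p^3 - 44*p^2 - 260*p + 400) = (p - 5)*(p + 3)*(p^4 - 9*p^3 + 16*p^2 + 36*p - 80) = (p - 5)*(p + 2)*(p + 3)*(p^3 - 11*p^2 + 38*p - 40) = (p - 5)*(p - 4)*(p + 2)*(p + 3)*(p^2 - 7*p + 10) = (p - 5)*(p - 4)*(p - 2)*(p + 2)*(p + 3)*(p - 5)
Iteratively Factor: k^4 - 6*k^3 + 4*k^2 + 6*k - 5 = (k - 1)*(k^3 - 5*k^2 - k + 5) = (k - 1)*(k + 1)*(k^2 - 6*k + 5) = (k - 1)^2*(k + 1)*(k - 5)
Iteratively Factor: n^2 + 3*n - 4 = (n - 1)*(n + 4)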